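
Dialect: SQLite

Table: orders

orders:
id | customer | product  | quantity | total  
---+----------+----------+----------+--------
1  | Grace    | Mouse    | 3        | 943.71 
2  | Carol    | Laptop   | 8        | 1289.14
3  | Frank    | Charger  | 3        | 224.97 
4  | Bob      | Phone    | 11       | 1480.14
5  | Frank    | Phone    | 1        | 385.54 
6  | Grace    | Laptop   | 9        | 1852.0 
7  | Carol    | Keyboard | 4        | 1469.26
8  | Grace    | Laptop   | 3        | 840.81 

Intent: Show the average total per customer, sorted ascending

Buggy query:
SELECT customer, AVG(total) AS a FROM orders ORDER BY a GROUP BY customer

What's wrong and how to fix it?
Bug: GROUP BY must precede ORDER BY

Fix: Move ORDER BY to the end, after GROUP BY

Corrected query:
SELECT customer, AVG(total) AS a FROM orders GROUP BY customer ORDER BY a

Result:
customer | a          
---------+------------
Frank    | 305.255    
Grace    | 1212.173333
Carol    | 1379.2     
Bob      | 1480.14    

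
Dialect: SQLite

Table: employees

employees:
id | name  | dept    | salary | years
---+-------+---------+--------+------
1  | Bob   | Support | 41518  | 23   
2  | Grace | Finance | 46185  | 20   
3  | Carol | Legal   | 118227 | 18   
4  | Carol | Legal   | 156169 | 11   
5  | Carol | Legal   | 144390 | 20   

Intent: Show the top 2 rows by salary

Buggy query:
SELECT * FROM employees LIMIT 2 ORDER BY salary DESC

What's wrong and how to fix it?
Bug: ORDER BY cannot follow LIMIT; LIMIT is the final clause

Fix: Swap the clauses: ORDER BY first, then LIMIT

Corrected query:
SELECT * FROM employees ORDER BY salary DESC LIMIT 2

Result:
id | name  | dept  | salary | years
---+-------+-------+--------+------
4  | Carol | Legal | 156169 | 11   
5  | Carol | Legal | 144390 | 20   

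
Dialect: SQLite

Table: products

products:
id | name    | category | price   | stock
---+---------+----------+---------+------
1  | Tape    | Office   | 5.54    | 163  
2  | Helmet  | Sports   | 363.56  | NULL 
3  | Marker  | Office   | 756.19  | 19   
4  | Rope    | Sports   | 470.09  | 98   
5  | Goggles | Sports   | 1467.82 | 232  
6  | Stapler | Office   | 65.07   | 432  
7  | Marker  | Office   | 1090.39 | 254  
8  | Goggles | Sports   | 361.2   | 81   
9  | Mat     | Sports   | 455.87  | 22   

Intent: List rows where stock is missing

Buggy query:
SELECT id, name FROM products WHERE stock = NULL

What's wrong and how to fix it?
Bug: '= NULL' is always unknown in SQL three-valued logic, so no rows match

Fix: Use IS NULL to test for NULL

Corrected query:
SELECT id, name FROM products WHERE stock IS NULL

Result:
id | name  
---+-------
2  | Helmet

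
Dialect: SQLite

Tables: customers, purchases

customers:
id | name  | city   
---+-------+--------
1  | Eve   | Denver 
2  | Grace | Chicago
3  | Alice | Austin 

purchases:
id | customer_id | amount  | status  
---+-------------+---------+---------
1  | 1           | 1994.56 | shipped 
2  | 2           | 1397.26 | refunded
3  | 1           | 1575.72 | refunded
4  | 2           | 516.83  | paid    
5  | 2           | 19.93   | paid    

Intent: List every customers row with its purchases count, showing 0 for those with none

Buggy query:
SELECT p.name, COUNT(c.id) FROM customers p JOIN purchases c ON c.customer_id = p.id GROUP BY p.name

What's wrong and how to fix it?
Bug: An inner join excludes parents with zero children

Fix: Use LEFT JOIN so parents without children still appear (COUNT(c.id) gives 0)

Corrected query:
SELECT p.name, COUNT(c.id) FROM customers p LEFT JOIN purchases c ON c.customer_id = p.id GROUP BY p.name

Result:
name  | COUNT(c.id)
------+------------
Alice | 0          
Eve   | 2          
Grace | 3          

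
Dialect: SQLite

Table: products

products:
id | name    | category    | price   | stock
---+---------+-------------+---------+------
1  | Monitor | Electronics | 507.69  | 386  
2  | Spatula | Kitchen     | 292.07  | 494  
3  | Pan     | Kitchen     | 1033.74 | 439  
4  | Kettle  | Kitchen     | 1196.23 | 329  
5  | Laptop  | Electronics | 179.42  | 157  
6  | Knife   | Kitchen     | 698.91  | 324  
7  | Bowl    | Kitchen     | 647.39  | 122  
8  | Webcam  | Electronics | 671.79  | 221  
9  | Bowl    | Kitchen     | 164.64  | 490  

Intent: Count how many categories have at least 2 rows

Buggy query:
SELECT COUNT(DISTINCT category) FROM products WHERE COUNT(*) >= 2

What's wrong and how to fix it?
Bug: COUNT(*) cannot appear in WHERE; the per-group count doesn't exist yet

Fix: Group first with HAVING COUNT(*) >= 2, then COUNT the resulting groups

Corrected query:
SELECT COUNT(*) FROM (SELECT category FROM products GROUP BY category HAVING COUNT(*) >= 2)

Result:
COUNT(*)
--------
2       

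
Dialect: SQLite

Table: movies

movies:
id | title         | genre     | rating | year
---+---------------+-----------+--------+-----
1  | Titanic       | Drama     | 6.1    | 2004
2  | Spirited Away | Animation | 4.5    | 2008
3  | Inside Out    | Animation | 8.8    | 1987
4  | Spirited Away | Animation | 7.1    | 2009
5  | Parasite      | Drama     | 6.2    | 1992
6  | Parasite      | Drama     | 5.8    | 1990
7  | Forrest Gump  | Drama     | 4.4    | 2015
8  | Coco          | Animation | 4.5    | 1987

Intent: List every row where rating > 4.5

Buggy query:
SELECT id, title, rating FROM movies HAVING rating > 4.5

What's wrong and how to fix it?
Bug: This is a non-aggregate query (no GROUP BY, no aggregates), so in SQLite the HAVING clause is invalid here; a row-level condition belongs in WHERE

Fix: Use WHERE for row-level filtering

Corrected query:
SELECT id, title, rating FROM movies WHERE rating > 4.5

Result:
id | title         | rating
---+---------------+-------
1  | Titanic       | 6.1   
3  | Inside Out    | 8.8   
4  | Spirited Away | 7.1   
5  | Parasite      | 6.2   
6  | Parasite      | 5.8   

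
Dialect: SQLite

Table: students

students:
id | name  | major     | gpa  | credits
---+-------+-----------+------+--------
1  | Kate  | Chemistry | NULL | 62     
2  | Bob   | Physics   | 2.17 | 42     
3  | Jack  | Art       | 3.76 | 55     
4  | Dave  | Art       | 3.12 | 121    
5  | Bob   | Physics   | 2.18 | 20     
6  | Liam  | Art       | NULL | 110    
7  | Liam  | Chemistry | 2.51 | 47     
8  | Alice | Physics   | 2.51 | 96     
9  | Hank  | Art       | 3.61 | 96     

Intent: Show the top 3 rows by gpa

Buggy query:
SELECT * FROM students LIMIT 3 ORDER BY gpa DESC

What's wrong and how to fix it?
Bug: ORDER BY cannot follow LIMIT; LIMIT is the final clause

Fix: Sort with ORDER BY, then apply LIMIT

Corrected query:
SELECT * FROM students ORDER BY gpa DESC LIMIT 3

Result:
id | name | major | gpa  | credits
---+------+-------+------+--------
3  | Jack | Art   | 3.76 | 55     
9  | Hank | Art   | 3.61 | 96     
4  | Dave | Art   | 3.12 | 121    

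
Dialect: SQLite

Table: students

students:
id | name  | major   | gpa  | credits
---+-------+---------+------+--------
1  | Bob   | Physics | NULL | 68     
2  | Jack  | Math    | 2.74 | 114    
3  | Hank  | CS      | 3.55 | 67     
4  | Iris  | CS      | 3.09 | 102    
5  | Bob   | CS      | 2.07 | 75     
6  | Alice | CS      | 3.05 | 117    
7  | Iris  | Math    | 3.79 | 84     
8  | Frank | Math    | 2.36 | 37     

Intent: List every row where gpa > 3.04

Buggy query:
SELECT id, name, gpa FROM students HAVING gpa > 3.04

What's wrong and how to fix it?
Bug: This is a non-aggregate query (no GROUP BY, no aggregates), so in SQLite the HAVING clause is invalid here; a row-level condition belongs in WHERE

Fix: Replace HAVING with WHERE since the condition applies to individual rows

Corrected query:
SELECT id, name, gpa FROM students WHERE gpa > 3.04

Result:
id | name  | gpa 
---+-------+-----
3  | Hank  | 3.55
4  | Iris  | 3.09
6  | Alice | 3.05
7  | Iris  | 3.79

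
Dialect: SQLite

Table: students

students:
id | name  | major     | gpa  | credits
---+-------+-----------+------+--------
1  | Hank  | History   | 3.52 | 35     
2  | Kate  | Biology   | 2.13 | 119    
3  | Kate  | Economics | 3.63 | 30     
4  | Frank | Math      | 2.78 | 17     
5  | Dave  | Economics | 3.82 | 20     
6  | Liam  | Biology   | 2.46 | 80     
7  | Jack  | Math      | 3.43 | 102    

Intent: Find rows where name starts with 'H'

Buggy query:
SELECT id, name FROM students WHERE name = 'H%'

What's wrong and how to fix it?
Bug: '=' compares the literal string including the % character; pattern matching needs LIKE

Fix: Use LIKE for wildcard pattern matching

Corrected query:
SELECT id, name FROM students WHERE name LIKE 'H%'

Result:
id | name
---+-----
1  | Hank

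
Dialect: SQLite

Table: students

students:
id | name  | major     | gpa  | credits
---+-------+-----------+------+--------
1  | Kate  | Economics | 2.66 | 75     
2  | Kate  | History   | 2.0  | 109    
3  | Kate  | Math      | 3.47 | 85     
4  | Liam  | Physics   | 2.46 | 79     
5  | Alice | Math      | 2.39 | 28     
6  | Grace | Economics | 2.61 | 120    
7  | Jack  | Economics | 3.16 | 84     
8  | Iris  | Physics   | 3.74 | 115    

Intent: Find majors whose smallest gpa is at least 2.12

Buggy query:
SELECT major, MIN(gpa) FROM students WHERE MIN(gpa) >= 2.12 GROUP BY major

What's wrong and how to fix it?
Bug: MIN() in WHERE is a misuse of aggregate

Fix: Replace WHERE with HAVING after the GROUP BY

Corrected query:
SELECT major, MIN(gpa) FROM students GROUP BY major HAVING MIN(gpa) >= 2.12

Result:
major     | MIN(gpa)
----------+---------
Economics | 2.61    
Math      | 2.39    
Physics   | 2.46    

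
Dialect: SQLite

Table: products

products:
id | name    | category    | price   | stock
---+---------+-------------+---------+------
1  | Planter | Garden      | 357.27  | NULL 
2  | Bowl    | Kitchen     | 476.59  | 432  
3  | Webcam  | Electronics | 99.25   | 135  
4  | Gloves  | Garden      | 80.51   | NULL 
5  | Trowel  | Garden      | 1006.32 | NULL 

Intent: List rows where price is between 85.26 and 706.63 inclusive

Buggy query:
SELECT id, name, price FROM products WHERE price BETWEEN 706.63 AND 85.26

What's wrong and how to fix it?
Bug: The bounds are reversed; BETWEEN a AND b requires a <= b to match anything

Fix: Swap the bounds so the smaller value comes first

Corrected query:
SELECT id, name, price FROM products WHERE price BETWEEN 85.26 AND 706.63

Result:
id | name    | price 
---+---------+-------
1  | Planter | 357.27
2  | Bowl    | 476.59
3  | Webcam  | 99.25 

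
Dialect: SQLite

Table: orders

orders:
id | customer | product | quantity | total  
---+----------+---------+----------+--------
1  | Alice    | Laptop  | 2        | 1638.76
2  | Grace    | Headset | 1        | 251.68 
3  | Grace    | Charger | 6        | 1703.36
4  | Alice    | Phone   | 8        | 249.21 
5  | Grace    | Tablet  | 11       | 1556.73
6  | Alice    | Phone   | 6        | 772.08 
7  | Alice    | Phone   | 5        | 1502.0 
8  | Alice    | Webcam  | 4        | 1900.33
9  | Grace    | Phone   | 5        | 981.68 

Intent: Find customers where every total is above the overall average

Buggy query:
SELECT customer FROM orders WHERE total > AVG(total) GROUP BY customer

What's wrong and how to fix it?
Bug: WHERE evaluates per row before aggregation, so AVG() is unavailable

Fix: Use a subquery for AVG and a HAVING MIN(...) filter so the condition holds for every row in the group

Corrected query:
SELECT customer FROM orders GROUP BY customer HAVING MIN(total) > (SELECT AVG(total) FROM orders)

Result:
(no rows)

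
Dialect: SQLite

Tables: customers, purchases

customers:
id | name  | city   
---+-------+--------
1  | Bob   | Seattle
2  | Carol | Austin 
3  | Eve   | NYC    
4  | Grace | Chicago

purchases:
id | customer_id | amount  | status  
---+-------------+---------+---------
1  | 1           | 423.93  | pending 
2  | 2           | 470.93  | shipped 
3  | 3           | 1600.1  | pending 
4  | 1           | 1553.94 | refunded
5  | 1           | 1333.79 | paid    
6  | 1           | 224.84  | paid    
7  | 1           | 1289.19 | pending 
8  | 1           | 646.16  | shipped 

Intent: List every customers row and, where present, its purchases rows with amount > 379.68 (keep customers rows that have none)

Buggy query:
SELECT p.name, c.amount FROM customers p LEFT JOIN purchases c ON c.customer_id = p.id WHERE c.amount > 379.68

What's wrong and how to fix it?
Bug: Filtering c.amount in WHERE discards the NULL rows produced by LEFT JOIN, turning it into an inner join

Fix: Move the right-table condition into the ON clause so unmatched parents are kept

Corrected query:
SELECT p.name, c.amount FROM customers p LEFT JOIN purchases c ON c.customer_id = p.id AND c.amount > 379.68

Result:
name  | amount 
------+--------
Bob   | 423.93 
Bob   | 646.16 
Bob   | 1289.19
Bob   | 1333.79
Bob   | 1553.94
Carol | 470.93 
Eve   | 1600.1 
Grace | NULL   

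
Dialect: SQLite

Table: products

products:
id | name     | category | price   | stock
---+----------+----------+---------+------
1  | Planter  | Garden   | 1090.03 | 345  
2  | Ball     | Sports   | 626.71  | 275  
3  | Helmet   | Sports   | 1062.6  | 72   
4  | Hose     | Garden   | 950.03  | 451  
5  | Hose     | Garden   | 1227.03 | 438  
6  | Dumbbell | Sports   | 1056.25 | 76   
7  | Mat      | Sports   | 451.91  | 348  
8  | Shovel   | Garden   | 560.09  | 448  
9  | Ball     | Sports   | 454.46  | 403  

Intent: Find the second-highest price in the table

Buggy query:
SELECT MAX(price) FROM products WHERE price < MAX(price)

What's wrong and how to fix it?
Bug: MAX(price) on the right of the comparison is an aggregate-in-WHERE error

Fix: Put the inner MAX in a scalar subquery

Corrected query:
SELECT MAX(price) FROM products WHERE price < (SELECT MAX(price) FROM products)

Result:
MAX(price)
----------
1090.03   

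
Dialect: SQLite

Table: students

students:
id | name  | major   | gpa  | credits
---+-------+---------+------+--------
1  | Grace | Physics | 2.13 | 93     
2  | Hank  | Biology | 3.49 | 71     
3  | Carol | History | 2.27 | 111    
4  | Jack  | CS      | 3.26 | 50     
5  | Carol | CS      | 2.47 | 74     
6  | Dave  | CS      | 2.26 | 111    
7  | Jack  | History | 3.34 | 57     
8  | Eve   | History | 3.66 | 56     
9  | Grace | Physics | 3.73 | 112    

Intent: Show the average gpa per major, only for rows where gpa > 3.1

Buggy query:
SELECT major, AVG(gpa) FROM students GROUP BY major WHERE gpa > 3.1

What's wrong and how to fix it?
Bug: WHERE cannot follow GROUP BY

Fix: Move the WHERE clause before GROUP BY

Corrected query:
SELECT major, AVG(gpa) FROM students WHERE gpa > 3.1 GROUP BY major

Result:
major   | AVG(gpa)
--------+---------
Biology | 3.49    
CS      | 3.26    
History | 3.5     
Physics | 3.73    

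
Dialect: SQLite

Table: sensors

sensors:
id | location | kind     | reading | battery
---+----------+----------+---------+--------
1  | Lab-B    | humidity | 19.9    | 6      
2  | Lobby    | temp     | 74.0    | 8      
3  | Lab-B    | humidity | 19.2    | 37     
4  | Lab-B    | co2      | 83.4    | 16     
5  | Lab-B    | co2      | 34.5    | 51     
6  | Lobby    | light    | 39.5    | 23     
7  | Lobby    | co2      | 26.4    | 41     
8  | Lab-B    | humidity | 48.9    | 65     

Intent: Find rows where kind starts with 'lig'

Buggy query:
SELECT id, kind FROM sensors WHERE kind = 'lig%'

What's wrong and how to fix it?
Bug: '=' compares the literal string including the % character; pattern matching needs LIKE

Fix: Use LIKE for wildcard pattern matching

Corrected query:
SELECT id, kind FROM sensors WHERE kind LIKE 'lig%'

Result:
id | kind 
---+------
6  | light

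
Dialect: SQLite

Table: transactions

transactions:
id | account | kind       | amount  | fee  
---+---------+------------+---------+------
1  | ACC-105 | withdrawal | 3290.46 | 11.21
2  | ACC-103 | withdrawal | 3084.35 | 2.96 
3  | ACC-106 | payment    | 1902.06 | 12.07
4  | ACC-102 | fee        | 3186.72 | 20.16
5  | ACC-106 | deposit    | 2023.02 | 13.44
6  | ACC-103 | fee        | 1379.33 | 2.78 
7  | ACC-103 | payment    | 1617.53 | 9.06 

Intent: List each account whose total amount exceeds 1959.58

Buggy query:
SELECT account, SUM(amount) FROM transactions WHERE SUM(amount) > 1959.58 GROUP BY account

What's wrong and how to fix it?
Bug: Aggregate functions cannot appear in a WHERE clause

Fix: Use HAVING (which filters groups after aggregation) instead of WHERE

Corrected query:
SELECT account, SUM(amount) FROM transactions GROUP BY account HAVING SUM(amount) > 1959.58

Result:
account | SUM(amount)
--------+------------
ACC-102 | 3186.72    
ACC-103 | 6081.21    
ACC-105 | 3290.46    
ACC-106 | 3925.08    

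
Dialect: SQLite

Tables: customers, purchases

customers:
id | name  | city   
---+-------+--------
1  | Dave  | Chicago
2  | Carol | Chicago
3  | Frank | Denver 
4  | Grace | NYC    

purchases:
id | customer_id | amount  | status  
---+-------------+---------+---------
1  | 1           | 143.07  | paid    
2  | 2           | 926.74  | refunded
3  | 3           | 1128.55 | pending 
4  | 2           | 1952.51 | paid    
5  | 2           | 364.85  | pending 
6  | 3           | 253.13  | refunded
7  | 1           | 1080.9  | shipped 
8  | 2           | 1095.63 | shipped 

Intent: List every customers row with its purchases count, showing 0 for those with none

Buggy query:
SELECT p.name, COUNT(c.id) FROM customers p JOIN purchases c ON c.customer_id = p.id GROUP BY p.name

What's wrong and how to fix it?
Bug: An inner join excludes parents with zero children

Fix: Switch to LEFT JOIN to retain unmatched parent rows

Corrected query:
SELECT p.name, COUNT(c.id) FROM customers p LEFT JOIN purchases c ON c.customer_id = p.id GROUP BY p.name

Result:
name  | COUNT(c.id)
------+------------
Carol | 4          
Dave  | 2          
Frank | 2          
Grace | 0          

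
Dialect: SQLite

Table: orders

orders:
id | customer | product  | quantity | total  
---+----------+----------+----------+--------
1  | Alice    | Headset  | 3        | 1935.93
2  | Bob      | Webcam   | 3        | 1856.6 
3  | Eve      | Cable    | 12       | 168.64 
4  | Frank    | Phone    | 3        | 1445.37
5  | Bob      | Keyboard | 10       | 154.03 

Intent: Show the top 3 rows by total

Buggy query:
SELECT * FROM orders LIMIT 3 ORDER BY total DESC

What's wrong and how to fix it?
Bug: LIMIT must come after ORDER BY

Fix: Swap the clauses: ORDER BY first, then LIMIT

Corrected query:
SELECT * FROM orders ORDER BY total DESC LIMIT 3

Result:
id | customer | product | quantity | total  
---+----------+---------+----------+--------
1  | Alice    | Headset | 3        | 1935.93
2  | Bob      | Webcam  | 3        | 1856.6 
4  | Frank    | Phone   | 3        | 1445.37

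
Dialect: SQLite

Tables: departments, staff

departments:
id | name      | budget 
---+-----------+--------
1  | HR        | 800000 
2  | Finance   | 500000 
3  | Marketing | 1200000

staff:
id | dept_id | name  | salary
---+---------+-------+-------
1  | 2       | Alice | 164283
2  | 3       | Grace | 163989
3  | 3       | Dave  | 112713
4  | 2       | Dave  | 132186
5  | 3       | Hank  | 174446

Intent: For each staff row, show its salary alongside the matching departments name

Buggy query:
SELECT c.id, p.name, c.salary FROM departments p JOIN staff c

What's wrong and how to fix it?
Bug: Missing join condition: each staff row is matched to all departments rows instead of just its own

Fix: Specify the join condition linking the foreign key to the parent id

Corrected query:
SELECT c.id, p.name, c.salary FROM departments p JOIN staff c ON c.dept_id = p.id

Result:
id | name      | salary
---+-----------+-------
1  | Finance   | 164283
2  | Marketing | 163989
3  | Marketing | 112713
4  | Finance   | 132186
5  | Marketing | 174446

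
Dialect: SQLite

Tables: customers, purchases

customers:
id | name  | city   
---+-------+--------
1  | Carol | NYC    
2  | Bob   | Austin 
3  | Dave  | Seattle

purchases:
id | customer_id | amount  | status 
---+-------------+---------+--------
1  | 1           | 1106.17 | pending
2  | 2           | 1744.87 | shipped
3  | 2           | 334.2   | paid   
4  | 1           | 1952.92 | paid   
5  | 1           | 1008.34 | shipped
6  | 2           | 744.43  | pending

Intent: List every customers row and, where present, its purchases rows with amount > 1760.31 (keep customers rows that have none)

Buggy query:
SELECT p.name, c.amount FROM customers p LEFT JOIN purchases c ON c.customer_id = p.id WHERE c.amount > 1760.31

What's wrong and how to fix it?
Bug: A WHERE condition on the right-hand table after LEFT JOIN drops unmatched parents

Fix: Move the right-table condition into the ON clause so unmatched parents are kept

Corrected query:
SELECT p.name, c.amount FROM customers p LEFT JOIN purchases c ON c.customer_id = p.id AND c.amount > 1760.31

Result:
name  | amount 
------+--------
Carol | 1952.92
Bob   | NULL   
Dave  | NULL   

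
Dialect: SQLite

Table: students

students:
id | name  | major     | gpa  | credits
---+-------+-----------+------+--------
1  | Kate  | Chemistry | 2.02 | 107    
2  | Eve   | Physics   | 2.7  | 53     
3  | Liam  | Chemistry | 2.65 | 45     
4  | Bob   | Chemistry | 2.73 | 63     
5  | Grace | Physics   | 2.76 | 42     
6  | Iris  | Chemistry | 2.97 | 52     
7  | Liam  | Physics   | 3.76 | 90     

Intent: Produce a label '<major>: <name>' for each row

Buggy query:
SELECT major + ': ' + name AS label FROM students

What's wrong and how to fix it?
Bug: SQLite uses || for string concatenation; + coerces text to numbers (yielding 0)

Fix: Use the || operator for string concatenation

Corrected query:
SELECT major || ': ' || name AS label FROM students

Result:
label          
---------------
Chemistry: Kate
Physics: Eve   
Chemistry: Liam
Chemistry: Bob 
Physics: Grace 
Chemistry: Iris
Physics: Liam  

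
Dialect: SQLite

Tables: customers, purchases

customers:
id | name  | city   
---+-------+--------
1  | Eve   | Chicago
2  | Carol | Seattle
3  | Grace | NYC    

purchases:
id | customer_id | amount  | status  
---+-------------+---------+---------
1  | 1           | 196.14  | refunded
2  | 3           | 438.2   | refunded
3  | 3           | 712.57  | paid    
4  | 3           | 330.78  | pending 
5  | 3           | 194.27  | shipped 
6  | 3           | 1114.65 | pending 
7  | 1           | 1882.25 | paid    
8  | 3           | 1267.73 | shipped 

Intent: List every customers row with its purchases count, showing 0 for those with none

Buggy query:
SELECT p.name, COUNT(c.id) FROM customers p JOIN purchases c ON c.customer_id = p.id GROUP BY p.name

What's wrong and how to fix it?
Bug: INNER JOIN drops customers rows that have no matching purchases rows

Fix: Switch to LEFT JOIN to retain unmatched parent rows

Corrected query:
SELECT p.name, COUNT(c.id) FROM customers p LEFT JOIN purchases c ON c.customer_id = p.id GROUP BY p.name

Result:
name  | COUNT(c.id)
------+------------
Carol | 0          
Eve   | 2          
Grace | 6          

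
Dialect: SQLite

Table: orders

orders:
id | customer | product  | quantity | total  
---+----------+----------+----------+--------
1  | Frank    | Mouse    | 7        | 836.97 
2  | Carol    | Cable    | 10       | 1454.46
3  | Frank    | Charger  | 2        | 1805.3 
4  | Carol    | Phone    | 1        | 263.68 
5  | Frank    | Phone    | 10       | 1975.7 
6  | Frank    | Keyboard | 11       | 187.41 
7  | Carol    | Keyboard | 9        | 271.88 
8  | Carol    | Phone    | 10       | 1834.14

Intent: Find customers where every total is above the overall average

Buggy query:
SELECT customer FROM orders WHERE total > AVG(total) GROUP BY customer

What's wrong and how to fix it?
Bug: WHERE evaluates per row before aggregation, so AVG() is unavailable

Fix: Compute the overall average in a scalar subquery and compare each group's MIN against it in HAVING

Corrected query:
SELECT customer FROM orders GROUP BY customer HAVING MIN(total) > (SELECT AVG(total) FROM orders)

Result:
(no rows)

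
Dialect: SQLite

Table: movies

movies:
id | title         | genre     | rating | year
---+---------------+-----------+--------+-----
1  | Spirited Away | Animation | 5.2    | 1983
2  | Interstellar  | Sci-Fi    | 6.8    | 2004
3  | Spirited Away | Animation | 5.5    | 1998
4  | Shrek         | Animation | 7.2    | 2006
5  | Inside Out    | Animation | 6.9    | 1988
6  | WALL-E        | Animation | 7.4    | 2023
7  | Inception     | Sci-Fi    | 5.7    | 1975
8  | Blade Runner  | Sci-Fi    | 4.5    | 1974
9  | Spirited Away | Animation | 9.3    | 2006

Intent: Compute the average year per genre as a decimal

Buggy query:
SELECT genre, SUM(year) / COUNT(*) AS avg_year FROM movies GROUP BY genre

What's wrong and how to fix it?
Bug: Both operands are integers, so '/' performs integer division and truncates

Fix: Multiply by 1.0 (or CAST to REAL) to force floating-point division

Corrected query:
SELECT genre, SUM(year) * 1.0 / COUNT(*) AS avg_year FROM movies GROUP BY genre

Result:
genre     | avg_year   
----------+------------
Animation | 2000.666667
Sci-Fi    | 1984.333333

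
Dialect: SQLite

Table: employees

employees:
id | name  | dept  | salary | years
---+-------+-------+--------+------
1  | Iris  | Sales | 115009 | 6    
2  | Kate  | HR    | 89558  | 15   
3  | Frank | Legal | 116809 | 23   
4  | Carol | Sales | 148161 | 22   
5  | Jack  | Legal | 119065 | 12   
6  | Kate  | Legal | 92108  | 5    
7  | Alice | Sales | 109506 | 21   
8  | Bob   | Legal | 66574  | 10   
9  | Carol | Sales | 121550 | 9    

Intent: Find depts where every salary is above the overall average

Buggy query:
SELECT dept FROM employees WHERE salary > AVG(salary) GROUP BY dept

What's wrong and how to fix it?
Bug: AVG() is an aggregate; it can't sit directly in WHERE

Fix: Use a subquery for AVG and a HAVING MIN(...) filter so the condition holds for every row in the group

Corrected query:
SELECT dept FROM employees GROUP BY dept HAVING MIN(salary) > (SELECT AVG(salary) FROM employees)

Result:
dept 
-----
Sales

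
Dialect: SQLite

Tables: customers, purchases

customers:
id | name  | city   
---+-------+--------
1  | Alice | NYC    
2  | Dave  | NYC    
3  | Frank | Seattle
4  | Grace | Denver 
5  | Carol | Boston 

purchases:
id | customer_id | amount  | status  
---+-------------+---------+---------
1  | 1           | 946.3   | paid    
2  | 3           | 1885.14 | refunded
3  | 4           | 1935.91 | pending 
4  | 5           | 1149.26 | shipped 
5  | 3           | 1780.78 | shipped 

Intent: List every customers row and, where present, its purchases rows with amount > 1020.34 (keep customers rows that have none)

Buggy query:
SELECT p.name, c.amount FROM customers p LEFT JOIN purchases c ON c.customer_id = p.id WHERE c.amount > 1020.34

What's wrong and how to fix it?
Bug: A WHERE condition on the right-hand table after LEFT JOIN drops unmatched parents

Fix: Move the right-table condition into the ON clause so unmatched parents are kept

Corrected query:
SELECT p.name, c.amount FROM customers p LEFT JOIN purchases c ON c.customer_id = p.id AND c.amount > 1020.34

Result:
name  | amount 
------+--------
Alice | NULL   
Dave  | NULL   
Frank | 1780.78
Frank | 1885.14
Grace | 1935.91
Carol | 1149.26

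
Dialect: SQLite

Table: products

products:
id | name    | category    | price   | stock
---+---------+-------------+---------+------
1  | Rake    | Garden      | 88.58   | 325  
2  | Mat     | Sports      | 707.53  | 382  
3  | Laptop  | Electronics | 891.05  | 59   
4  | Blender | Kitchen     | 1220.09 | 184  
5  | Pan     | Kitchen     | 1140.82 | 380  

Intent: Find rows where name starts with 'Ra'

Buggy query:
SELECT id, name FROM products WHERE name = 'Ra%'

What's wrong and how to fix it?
Bug: Wildcards only work with LIKE; '=' treats '%' as a literal character

Fix: Use LIKE for wildcard pattern matching

Corrected query:
SELECT id, name FROM products WHERE name LIKE 'Ra%'

Result:
id | name
---+-----
1  | Rake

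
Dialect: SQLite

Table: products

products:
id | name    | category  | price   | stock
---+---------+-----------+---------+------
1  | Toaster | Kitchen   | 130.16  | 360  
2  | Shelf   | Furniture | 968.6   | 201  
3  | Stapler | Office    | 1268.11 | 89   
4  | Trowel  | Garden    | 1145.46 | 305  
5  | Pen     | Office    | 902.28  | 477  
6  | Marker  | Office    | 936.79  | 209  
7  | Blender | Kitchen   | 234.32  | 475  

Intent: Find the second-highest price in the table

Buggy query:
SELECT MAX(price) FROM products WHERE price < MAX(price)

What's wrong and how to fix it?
Bug: MAX(price) on the right of the comparison is an aggregate-in-WHERE error

Fix: Compute the overall MAX in a subquery, then take MAX of rows below it

Corrected query:
SELECT MAX(price) FROM products WHERE price < (SELECT MAX(price) FROM products)

Result:
MAX(price)
----------
1145.46   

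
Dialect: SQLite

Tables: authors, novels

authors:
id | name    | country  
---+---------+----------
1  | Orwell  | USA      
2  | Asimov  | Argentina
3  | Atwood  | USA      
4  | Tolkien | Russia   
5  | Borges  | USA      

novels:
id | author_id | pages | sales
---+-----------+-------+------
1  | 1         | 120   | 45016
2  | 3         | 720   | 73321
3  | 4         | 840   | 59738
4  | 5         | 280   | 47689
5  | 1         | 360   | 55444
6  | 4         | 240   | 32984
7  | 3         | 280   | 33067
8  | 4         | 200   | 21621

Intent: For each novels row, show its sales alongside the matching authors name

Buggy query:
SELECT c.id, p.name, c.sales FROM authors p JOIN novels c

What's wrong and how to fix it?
Bug: JOIN with no ON clause produces a cartesian product; every novels row pairs with every authors row

Fix: Add ON c.author_id = p.id to the JOIN

Corrected query:
SELECT c.id, p.name, c.sales FROM authors p JOIN novels c ON c.author_id = p.id

Result:
id | name    | sales
---+---------+------
1  | Orwell  | 45016
2  | Atwood  | 73321
3  | Tolkien | 59738
4  | Borges  | 47689
5  | Orwell  | 55444
6  | Tolkien | 32984
7  | Atwood  | 33067
8  | Tolkien | 21621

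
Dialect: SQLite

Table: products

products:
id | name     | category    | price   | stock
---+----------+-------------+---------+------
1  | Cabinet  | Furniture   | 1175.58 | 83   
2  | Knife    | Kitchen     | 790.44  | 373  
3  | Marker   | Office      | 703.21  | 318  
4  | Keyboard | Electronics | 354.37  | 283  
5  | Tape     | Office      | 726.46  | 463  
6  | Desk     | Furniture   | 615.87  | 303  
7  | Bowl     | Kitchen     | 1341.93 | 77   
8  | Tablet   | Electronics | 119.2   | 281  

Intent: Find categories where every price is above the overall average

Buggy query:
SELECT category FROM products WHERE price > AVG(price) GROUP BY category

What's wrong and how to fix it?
Bug: AVG() is an aggregate; it can't sit directly in WHERE

Fix: Compute the overall average in a scalar subquery and compare each group's MIN against it in HAVING

Corrected query:
SELECT category FROM products GROUP BY category HAVING MIN(price) > (SELECT AVG(price) FROM products)

Result:
category
--------
Kitchen 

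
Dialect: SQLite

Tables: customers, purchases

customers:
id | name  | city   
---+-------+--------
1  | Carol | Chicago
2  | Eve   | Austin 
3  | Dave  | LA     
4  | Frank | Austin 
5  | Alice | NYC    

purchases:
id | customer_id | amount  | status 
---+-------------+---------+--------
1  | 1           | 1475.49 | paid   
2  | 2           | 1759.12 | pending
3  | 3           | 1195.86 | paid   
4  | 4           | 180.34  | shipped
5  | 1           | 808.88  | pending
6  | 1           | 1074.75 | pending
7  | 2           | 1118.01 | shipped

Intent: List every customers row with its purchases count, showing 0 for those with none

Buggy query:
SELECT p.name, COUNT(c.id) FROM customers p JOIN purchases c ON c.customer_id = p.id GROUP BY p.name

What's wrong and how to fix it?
Bug: INNER JOIN drops customers rows that have no matching purchases rows

Fix: Switch to LEFT JOIN to retain unmatched parent rows

Corrected query:
SELECT p.name, COUNT(c.id) FROM customers p LEFT JOIN purchases c ON c.customer_id = p.id GROUP BY p.name

Result:
name  | COUNT(c.id)
------+------------
Alice | 0          
Carol | 3          
Dave  | 1          
Eve   | 2          
Frank | 1          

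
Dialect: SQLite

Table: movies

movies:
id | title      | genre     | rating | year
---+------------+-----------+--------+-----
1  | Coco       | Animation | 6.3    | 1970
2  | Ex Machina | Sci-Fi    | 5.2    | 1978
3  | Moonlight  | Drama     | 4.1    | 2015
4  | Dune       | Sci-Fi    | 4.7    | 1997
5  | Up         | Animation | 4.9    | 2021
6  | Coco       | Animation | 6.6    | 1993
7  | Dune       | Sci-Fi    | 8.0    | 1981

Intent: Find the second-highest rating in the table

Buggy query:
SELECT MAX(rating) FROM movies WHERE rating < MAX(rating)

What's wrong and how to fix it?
Bug: MAX(rating) on the right of the comparison is an aggregate-in-WHERE error

Fix: Put the inner MAX in a scalar subquery

Corrected query:
SELECT MAX(rating) FROM movies WHERE rating < (SELECT MAX(rating) FROM movies)

Result:
MAX(rating)
-----------
6.6        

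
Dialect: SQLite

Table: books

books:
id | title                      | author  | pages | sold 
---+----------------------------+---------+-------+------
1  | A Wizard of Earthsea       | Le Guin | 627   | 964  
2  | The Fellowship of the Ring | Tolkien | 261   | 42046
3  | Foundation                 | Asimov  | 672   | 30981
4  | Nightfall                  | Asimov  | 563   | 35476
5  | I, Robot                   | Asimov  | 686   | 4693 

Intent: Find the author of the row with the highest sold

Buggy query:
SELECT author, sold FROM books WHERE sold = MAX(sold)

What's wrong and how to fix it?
Bug: MAX(sold) is an aggregate and cannot be used directly in WHERE

Fix: Use a subquery: WHERE sold = (SELECT MAX(sold) FROM books)

Corrected query:
SELECT author, sold FROM books WHERE sold = (SELECT MAX(sold) FROM books)

Result:
author  | sold 
--------+------
Tolkien | 42046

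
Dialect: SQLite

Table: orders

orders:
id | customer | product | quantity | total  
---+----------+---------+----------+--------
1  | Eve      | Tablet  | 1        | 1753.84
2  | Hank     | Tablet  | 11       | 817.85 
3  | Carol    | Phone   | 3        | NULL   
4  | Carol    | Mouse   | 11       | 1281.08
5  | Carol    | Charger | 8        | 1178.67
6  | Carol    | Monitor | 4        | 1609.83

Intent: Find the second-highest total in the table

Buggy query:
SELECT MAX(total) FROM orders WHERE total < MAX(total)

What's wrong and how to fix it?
Bug: MAX(total) on the right of the comparison is an aggregate-in-WHERE error

Fix: Compute the overall MAX in a subquery, then take MAX of rows below it

Corrected query:
SELECT MAX(total) FROM orders WHERE total < (SELECT MAX(total) FROM orders)

Result:
MAX(total)
----------
1609.83   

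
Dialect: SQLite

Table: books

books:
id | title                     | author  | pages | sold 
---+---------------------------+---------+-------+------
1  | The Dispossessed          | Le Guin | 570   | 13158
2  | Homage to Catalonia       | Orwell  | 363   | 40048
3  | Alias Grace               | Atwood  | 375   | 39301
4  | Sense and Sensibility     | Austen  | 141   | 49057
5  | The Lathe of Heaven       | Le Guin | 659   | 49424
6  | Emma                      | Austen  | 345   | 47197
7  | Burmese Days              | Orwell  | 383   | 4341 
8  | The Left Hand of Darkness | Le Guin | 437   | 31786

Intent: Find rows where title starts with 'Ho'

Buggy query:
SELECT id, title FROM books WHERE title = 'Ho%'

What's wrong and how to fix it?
Bug: Wildcards only work with LIKE; '=' treats '%' as a literal character

Fix: Replace '=' with LIKE so 'Ho%' is treated as a pattern

Corrected query:
SELECT id, title FROM books WHERE title LIKE 'Ho%'

Result:
id | title              
---+--------------------
2  | Homage to Catalonia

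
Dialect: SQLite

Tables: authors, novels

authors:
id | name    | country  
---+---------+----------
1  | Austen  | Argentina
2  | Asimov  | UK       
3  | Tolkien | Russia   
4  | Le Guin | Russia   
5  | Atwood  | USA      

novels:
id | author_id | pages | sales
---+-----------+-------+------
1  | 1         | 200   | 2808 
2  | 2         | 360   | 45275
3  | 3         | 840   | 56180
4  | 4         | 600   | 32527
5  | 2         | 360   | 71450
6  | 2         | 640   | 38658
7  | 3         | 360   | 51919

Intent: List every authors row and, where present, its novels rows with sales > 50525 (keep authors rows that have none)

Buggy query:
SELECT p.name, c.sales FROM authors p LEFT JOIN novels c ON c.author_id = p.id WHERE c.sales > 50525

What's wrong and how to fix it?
Bug: A WHERE condition on the right-hand table after LEFT JOIN drops unmatched parents

Fix: Move the right-table condition into the ON clause so unmatched parents are kept

Corrected query:
SELECT p.name, c.sales FROM authors p LEFT JOIN novels c ON c.author_id = p.id AND c.sales > 50525

Result:
name    | sales
--------+------
Austen  | NULL 
Asimov  | 71450
Tolkien | 51919
Tolkien | 56180
Le Guin | NULL 
Atwood  | NULL 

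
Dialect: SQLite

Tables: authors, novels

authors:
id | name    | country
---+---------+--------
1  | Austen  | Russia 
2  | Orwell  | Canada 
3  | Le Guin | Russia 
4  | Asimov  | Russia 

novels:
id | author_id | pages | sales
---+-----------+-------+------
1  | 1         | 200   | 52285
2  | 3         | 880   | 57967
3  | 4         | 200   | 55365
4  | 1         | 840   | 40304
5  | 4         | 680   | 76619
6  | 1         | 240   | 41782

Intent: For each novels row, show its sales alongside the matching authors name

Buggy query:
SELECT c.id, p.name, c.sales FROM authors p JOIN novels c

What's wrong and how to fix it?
Bug: JOIN with no ON clause produces a cartesian product; every novels row pairs with every authors row

Fix: Specify the join condition linking the foreign key to the parent id

Corrected query:
SELECT c.id, p.name, c.sales FROM authors p JOIN novels c ON c.author_id = p.id

Result:
id | name    | sales
---+---------+------
1  | Austen  | 52285
2  | Le Guin | 57967
3  | Asimov  | 55365
4  | Austen  | 40304
5  | Asimov  | 76619
6  | Austen  | 41782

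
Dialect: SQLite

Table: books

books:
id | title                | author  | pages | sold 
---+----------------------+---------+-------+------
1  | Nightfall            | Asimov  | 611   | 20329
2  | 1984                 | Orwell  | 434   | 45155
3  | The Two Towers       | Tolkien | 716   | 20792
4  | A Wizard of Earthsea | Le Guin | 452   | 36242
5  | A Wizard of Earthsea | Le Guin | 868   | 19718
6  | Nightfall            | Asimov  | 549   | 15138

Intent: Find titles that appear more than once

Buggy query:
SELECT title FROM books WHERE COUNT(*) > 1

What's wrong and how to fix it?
Bug: WHERE can't reference COUNT(*); aggregates are computed after WHERE

Fix: Group first, then use HAVING for the count condition

Corrected query:
SELECT title FROM books GROUP BY title HAVING COUNT(*) > 1

Result:
title               
--------------------
A Wizard of Earthsea
Nightfall           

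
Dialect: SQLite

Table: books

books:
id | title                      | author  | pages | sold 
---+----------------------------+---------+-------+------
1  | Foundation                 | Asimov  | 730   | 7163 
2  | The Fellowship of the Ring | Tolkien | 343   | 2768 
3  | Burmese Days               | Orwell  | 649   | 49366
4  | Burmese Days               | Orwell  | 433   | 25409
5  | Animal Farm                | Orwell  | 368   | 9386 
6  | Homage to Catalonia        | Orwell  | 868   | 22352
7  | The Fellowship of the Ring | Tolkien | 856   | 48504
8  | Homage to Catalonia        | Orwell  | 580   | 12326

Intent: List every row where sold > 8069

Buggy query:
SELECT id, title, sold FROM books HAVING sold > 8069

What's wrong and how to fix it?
Bug: HAVING filters the output of aggregation, but this query has no GROUP BY and no aggregate functions, so SQLite rejects it (HAVING clause on a non-aggregate query); the condition here is per row

Fix: Use WHERE for row-level filtering

Corrected query:
SELECT id, title, sold FROM books WHERE sold > 8069

Result:
id | title                      | sold 
---+----------------------------+------
3  | Burmese Days               | 49366
4  | Burmese Days               | 25409
5  | Animal Farm                | 9386 
6  | Homage to Catalonia        | 22352
7  | The Fellowship of the Ring | 48504
8  | Homage to Catalonia        | 12326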